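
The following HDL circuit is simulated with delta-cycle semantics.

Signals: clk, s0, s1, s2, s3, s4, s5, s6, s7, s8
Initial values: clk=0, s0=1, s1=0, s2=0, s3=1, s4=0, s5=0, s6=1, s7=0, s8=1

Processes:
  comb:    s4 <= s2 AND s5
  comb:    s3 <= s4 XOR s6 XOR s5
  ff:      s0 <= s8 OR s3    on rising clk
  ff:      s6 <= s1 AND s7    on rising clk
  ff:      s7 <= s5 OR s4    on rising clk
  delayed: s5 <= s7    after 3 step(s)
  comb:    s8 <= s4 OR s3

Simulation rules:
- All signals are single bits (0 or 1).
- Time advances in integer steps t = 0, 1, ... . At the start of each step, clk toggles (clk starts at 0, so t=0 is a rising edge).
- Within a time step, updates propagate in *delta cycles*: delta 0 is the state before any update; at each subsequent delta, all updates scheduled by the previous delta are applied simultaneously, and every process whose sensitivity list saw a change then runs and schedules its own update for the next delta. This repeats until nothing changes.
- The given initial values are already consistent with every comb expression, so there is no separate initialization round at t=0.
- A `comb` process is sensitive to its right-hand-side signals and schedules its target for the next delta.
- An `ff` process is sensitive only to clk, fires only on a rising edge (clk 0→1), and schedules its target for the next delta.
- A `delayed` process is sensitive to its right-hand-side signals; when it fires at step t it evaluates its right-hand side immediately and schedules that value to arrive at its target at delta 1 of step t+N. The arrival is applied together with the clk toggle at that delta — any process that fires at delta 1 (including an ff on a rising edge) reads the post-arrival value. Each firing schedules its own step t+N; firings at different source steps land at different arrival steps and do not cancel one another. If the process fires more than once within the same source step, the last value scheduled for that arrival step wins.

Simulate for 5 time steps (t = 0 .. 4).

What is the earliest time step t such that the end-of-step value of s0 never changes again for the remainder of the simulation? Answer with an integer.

2

t=0 Δ0: s4=0 s3=1 s2=0 clk=0 s7=0 s6=1 s8=1 s1=0 s5=0 s0=1
  Δ1: clk:0→1
  Δ2: s6:1→0
  Δ3: s3:1→0
  Δ4: s8:1→0
  (4Δ to stable)
t=1 Δ0: s4=0 s3=0 s2=0 clk=1 s7=0 s6=0 s8=0 s1=0 s5=0 s0=1
  Δ1: clk:1→0
  (1Δ to stable)
t=2 Δ0: s4=0 s3=0 s2=0 clk=0 s7=0 s6=0 s8=0 s1=0 s5=0 s0=1
  Δ1: clk:0→1
  Δ2: s0:1→0
  (2Δ to stable)
t=3 Δ0: s4=0 s3=0 s2=0 clk=1 s7=0 s6=0 s8=0 s1=0 s5=0 s0=0
  Δ1: clk:1→0
  (1Δ to stable)
t=4 Δ0: s4=0 s3=0 s2=0 clk=0 s7=0 s6=0 s8=0 s1=0 s5=0 s0=0
  Δ1: clk:0→1
  (1Δ to stable)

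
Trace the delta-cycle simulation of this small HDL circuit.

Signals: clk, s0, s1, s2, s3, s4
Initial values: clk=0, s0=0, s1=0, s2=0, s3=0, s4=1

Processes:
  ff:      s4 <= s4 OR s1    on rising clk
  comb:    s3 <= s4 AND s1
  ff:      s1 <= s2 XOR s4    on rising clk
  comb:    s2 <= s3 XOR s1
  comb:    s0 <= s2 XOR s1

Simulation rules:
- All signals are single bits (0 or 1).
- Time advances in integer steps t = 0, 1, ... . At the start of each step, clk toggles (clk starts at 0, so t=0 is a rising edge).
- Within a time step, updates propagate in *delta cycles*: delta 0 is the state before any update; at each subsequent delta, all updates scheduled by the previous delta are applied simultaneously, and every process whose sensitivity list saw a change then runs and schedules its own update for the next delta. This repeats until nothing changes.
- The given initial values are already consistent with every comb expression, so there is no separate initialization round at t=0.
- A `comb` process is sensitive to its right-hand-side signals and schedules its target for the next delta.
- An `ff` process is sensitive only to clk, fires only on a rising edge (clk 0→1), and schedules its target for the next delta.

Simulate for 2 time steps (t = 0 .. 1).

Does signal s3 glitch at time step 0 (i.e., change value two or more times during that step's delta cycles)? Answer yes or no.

no

t=0 Δ0: s0=0 clk=0 s3=0 s4=1 s2=0 s1=0
  Δ1: clk:0→1
  Δ2: s1:0→1
  Δ3: s0:0→1, s3:0→1, s2:0→1
  Δ4: s0:1→0, s2:1→0
  Δ5: s0:0→1
  (5Δ to stable)
t=1 Δ0: s0=1 clk=1 s3=1 s4=1 s2=0 s1=1
  Δ1: clk:1→0
  (1Δ to stable)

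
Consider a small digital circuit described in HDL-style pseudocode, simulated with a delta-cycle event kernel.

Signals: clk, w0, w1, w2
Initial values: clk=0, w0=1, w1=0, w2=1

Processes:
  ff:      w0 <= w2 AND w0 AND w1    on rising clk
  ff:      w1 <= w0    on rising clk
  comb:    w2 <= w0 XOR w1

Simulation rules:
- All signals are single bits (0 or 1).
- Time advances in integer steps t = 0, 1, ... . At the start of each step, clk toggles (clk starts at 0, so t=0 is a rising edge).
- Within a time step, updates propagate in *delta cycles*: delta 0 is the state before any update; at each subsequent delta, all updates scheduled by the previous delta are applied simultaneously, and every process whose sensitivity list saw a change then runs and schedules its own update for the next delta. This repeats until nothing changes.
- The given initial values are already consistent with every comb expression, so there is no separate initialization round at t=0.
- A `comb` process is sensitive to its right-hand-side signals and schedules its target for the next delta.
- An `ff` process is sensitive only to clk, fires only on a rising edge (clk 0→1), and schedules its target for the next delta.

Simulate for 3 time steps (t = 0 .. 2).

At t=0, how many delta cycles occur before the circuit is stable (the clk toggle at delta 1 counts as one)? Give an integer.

2

t0.Δ0 w0=1 clk=0 w1=0 w2=1
t0.Δ1 w0=1 clk=1 w1=0 w2=1
t0.Δ2 w0=0 clk=1 w1=1 w2=1
t1.Δ0 w0=0 clk=1 w1=1 w2=1
t1.Δ1 w0=0 clk=0 w1=1 w2=1
t2.Δ0 w0=0 clk=0 w1=1 w2=1
t2.Δ1 w0=0 clk=1 w1=1 w2=1
t2.Δ2 w0=0 clk=1 w1=0 w2=1
t2.Δ3 w0=0 clk=1 w1=0 w2=0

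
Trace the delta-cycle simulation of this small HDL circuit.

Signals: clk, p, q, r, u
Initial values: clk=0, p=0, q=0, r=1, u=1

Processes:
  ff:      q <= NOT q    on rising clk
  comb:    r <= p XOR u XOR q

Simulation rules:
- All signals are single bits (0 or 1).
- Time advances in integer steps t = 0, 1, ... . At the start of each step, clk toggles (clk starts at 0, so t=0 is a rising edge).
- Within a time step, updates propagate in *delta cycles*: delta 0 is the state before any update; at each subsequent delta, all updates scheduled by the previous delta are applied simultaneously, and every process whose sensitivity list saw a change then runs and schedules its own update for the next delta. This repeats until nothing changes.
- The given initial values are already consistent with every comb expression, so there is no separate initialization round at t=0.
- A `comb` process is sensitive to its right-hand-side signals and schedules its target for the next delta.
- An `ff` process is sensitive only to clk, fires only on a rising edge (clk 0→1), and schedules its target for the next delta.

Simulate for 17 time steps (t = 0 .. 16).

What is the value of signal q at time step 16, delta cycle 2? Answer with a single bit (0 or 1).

1

t0.Δ0 u=1 r=1 q=0 p=0 clk=0
t0.Δ1 u=1 r=1 q=0 p=0 clk=1
t0.Δ2 u=1 r=1 q=1 p=0 clk=1
t0.Δ3 u=1 r=0 q=1 p=0 clk=1
t1.Δ0 u=1 r=0 q=1 p=0 clk=1
t1.Δ1 u=1 r=0 q=1 p=0 clk=0
t2.Δ0 u=1 r=0 q=1 p=0 clk=0
t2.Δ1 u=1 r=0 q=1 p=0 clk=1
t2.Δ2 u=1 r=0 q=0 p=0 clk=1
t2.Δ3 u=1 r=1 q=0 p=0 clk=1
t3.Δ0 u=1 r=1 q=0 p=0 clk=1
t3.Δ1 u=1 r=1 q=0 p=0 clk=0
t4.Δ0 u=1 r=1 q=0 p=0 clk=0
t4.Δ1 u=1 r=1 q=0 p=0 clk=1
t4.Δ2 u=1 r=1 q=1 p=0 clk=1
t4.Δ3 u=1 r=0 q=1 p=0 clk=1
t5.Δ0 u=1 r=0 q=1 p=0 clk=1
t5.Δ1 u=1 r=0 q=1 p=0 clk=0
t6.Δ0 u=1 r=0 q=1 p=0 clk=0
t6.Δ1 u=1 r=0 q=1 p=0 clk=1
t6.Δ2 u=1 r=0 q=0 p=0 clk=1
t6.Δ3 u=1 r=1 q=0 p=0 clk=1
t7.Δ0 u=1 r=1 q=0 p=0 clk=1
t7.Δ1 u=1 r=1 q=0 p=0 clk=0
t8.Δ0 u=1 r=1 q=0 p=0 clk=0
t8.Δ1 u=1 r=1 q=0 p=0 clk=1
t8.Δ2 u=1 r=1 q=1 p=0 clk=1
t8.Δ3 u=1 r=0 q=1 p=0 clk=1
t9.Δ0 u=1 r=0 q=1 p=0 clk=1
t9.Δ1 u=1 r=0 q=1 p=0 clk=0
t10.Δ0 u=1 r=0 q=1 p=0 clk=0
t10.Δ1 u=1 r=0 q=1 p=0 clk=1
t10.Δ2 u=1 r=0 q=0 p=0 clk=1
t10.Δ3 u=1 r=1 q=0 p=0 clk=1
t11.Δ0 u=1 r=1 q=0 p=0 clk=1
t11.Δ1 u=1 r=1 q=0 p=0 clk=0
t12.Δ0 u=1 r=1 q=0 p=0 clk=0
t12.Δ1 u=1 r=1 q=0 p=0 clk=1
t12.Δ2 u=1 r=1 q=1 p=0 clk=1
t12.Δ3 u=1 r=0 q=1 p=0 clk=1
t13.Δ0 u=1 r=0 q=1 p=0 clk=1
t13.Δ1 u=1 r=0 q=1 p=0 clk=0
t14.Δ0 u=1 r=0 q=1 p=0 clk=0
t14.Δ1 u=1 r=0 q=1 p=0 clk=1
t14.Δ2 u=1 r=0 q=0 p=0 clk=1
t14.Δ3 u=1 r=1 q=0 p=0 clk=1
t15.Δ0 u=1 r=1 q=0 p=0 clk=1
t15.Δ1 u=1 r=1 q=0 p=0 clk=0
t16.Δ0 u=1 r=1 q=0 p=0 clk=0
t16.Δ1 u=1 r=1 q=0 p=0 clk=1
t16.Δ2 u=1 r=1 q=1 p=0 clk=1
t16.Δ3 u=1 r=0 q=1 p=0 clk=1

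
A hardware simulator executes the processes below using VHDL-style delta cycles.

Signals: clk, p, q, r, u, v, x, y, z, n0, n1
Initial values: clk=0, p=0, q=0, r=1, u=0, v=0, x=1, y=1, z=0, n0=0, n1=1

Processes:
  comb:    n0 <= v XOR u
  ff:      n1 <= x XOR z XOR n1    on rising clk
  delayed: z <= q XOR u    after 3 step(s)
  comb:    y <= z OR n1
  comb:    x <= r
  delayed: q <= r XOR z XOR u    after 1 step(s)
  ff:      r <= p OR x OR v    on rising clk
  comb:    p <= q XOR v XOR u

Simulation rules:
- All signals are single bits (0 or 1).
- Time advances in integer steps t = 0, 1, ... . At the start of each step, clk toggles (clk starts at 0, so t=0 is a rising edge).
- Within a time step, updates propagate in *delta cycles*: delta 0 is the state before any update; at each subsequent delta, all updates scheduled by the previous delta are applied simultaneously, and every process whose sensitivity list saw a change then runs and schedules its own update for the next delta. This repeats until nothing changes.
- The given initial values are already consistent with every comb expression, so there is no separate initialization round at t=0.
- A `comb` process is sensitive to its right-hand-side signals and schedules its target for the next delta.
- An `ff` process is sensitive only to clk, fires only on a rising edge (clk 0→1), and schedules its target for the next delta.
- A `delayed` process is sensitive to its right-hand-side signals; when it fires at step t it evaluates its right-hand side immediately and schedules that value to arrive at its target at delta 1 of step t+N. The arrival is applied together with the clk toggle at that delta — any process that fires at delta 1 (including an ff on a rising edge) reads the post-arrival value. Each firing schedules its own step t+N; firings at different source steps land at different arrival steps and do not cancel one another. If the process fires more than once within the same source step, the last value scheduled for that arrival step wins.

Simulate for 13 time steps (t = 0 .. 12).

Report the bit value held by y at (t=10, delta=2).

t=0 Δ0: n1=1 n0=0 v=0 r=1 y=1 p=0 q=0 x=1 clk=0 u=0 z=0
  Δ1: clk:0→1
  Δ2: n1:1→0
  Δ3: y:1→0
  (3Δ to stable)
t=1 Δ0: n1=0 n0=0 v=0 r=1 y=0 p=0 q=0 x=1 clk=1 u=0 z=0
  Δ1: clk:1→0
  (1Δ to stable)
t=2 Δ0: n1=0 n0=0 v=0 r=1 y=0 p=0 q=0 x=1 clk=0 u=0 z=0
  Δ1: clk:0→1
  Δ2: n1:0→1
  Δ3: y:0→1
  (3Δ to stable)
t=3 Δ0: n1=1 n0=0 v=0 r=1 y=1 p=0 q=0 x=1 clk=1 u=0 z=0
  Δ1: clk:1→0
  (1Δ to stable)
t=4 Δ0: n1=1 n0=0 v=0 r=1 y=1 p=0 q=0 x=1 clk=0 u=0 z=0
  Δ1: clk:0→1
  Δ2: n1:1→0
  Δ3: y:1→0
  (3Δ to stable)
t=5 Δ0: n1=0 n0=0 v=0 r=1 y=0 p=0 q=0 x=1 clk=1 u=0 z=0
  Δ1: clk:1→0
  (1Δ to stable)
t=6 Δ0: n1=0 n0=0 v=0 r=1 y=0 p=0 q=0 x=1 clk=0 u=0 z=0
  Δ1: clk:0→1
  Δ2: n1:0→1
  Δ3: y:0→1
  (3Δ to stable)
t=7 Δ0: n1=1 n0=0 v=0 r=1 y=1 p=0 q=0 x=1 clk=1 u=0 z=0
  Δ1: clk:1→0
  (1Δ to stable)
t=8 Δ0: n1=1 n0=0 v=0 r=1 y=1 p=0 q=0 x=1 clk=0 u=0 z=0
  Δ1: clk:0→1
  Δ2: n1:1→0
  Δ3: y:1→0
  (3Δ to stable)
t=9 Δ0: n1=0 n0=0 v=0 r=1 y=0 p=0 q=0 x=1 clk=1 u=0 z=0
  Δ1: clk:1→0
  (1Δ to stable)
t=10 Δ0: n1=0 n0=0 v=0 r=1 y=0 p=0 q=0 x=1 clk=0 u=0 z=0
  Δ1: clk:0→1
  Δ2: n1:0→1
  Δ3: y:0→1
  (3Δ to stable)
t=11 Δ0: n1=1 n0=0 v=0 r=1 y=1 p=0 q=0 x=1 clk=1 u=0 z=0
  Δ1: clk:1→0
  (1Δ to stable)
t=12 Δ0: n1=1 n0=0 v=0 r=1 y=1 p=0 q=0 x=1 clk=0 u=0 z=0
  Δ1: clk:0→1
  Δ2: n1:1→0
  Δ3: y:1→0
  (3Δ to stable)

0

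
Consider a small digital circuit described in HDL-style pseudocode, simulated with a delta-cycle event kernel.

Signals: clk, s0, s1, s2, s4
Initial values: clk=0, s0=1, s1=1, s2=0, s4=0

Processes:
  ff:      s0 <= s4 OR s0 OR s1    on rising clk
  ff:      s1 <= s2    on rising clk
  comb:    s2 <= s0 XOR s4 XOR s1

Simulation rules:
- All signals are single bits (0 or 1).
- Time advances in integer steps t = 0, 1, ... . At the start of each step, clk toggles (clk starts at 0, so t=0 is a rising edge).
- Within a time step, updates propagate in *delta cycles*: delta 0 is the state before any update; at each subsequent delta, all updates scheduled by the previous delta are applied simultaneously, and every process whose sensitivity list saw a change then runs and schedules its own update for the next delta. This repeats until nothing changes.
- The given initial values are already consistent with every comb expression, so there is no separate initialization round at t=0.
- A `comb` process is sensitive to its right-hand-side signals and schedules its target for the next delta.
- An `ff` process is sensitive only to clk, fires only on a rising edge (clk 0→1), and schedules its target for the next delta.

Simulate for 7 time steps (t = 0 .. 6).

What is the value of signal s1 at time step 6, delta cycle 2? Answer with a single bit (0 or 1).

t0.Δ0 s0=1 s1=1 s2=0 clk=0 s4=0
t0.Δ1 s0=1 s1=1 s2=0 clk=1 s4=0
t0.Δ2 s0=1 s1=0 s2=0 clk=1 s4=0
t0.Δ3 s0=1 s1=0 s2=1 clk=1 s4=0
t1.Δ0 s0=1 s1=0 s2=1 clk=1 s4=0
t1.Δ1 s0=1 s1=0 s2=1 clk=0 s4=0
t2.Δ0 s0=1 s1=0 s2=1 clk=0 s4=0
t2.Δ1 s0=1 s1=0 s2=1 clk=1 s4=0
t2.Δ2 s0=1 s1=1 s2=1 clk=1 s4=0
t2.Δ3 s0=1 s1=1 s2=0 clk=1 s4=0
t3.Δ0 s0=1 s1=1 s2=0 clk=1 s4=0
t3.Δ1 s0=1 s1=1 s2=0 clk=0 s4=0
t4.Δ0 s0=1 s1=1 s2=0 clk=0 s4=0
t4.Δ1 s0=1 s1=1 s2=0 clk=1 s4=0
t4.Δ2 s0=1 s1=0 s2=0 clk=1 s4=0
t4.Δ3 s0=1 s1=0 s2=1 clk=1 s4=0
t5.Δ0 s0=1 s1=0 s2=1 clk=1 s4=0
t5.Δ1 s0=1 s1=0 s2=1 clk=0 s4=0
t6.Δ0 s0=1 s1=0 s2=1 clk=0 s4=0
t6.Δ1 s0=1 s1=0 s2=1 clk=1 s4=0
t6.Δ2 s0=1 s1=1 s2=1 clk=1 s4=0
t6.Δ3 s0=1 s1=1 s2=0 clk=1 s4=0

1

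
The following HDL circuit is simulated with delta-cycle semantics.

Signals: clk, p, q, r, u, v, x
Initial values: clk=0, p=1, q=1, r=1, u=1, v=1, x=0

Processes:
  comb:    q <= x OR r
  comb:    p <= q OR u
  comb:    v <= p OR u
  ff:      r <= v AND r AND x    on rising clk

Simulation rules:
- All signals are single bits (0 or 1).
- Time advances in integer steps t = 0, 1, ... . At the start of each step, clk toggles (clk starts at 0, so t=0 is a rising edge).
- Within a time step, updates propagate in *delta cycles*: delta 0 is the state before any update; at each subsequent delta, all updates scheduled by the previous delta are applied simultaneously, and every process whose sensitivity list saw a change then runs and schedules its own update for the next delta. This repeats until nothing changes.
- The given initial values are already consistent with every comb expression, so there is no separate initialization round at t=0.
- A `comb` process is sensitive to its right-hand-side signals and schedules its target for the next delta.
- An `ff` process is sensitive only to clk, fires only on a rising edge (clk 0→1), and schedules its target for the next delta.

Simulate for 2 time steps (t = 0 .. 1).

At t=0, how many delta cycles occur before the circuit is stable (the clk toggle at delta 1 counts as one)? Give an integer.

3

[bits: u,p,x,q,r,v,clk]
t=0: Δ0=1101110 Δ1=1101111 Δ2=1101011 Δ3=1100011 | 3Δ
t=1: Δ0=1100011 Δ1=1100010 | 1Δ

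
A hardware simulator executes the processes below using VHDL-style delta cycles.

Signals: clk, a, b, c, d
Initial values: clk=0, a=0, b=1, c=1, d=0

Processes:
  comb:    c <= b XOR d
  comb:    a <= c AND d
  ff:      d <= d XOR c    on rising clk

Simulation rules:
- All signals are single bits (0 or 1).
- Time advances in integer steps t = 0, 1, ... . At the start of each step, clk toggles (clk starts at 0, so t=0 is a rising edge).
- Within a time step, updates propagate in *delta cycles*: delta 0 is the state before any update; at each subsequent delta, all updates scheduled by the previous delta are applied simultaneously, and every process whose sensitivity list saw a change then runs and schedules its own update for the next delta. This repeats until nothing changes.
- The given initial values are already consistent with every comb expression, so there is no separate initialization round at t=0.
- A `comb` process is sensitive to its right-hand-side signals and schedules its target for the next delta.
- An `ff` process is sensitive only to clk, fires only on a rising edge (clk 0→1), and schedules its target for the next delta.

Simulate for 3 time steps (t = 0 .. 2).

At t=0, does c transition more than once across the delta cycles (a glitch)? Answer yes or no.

no

[bits: clk,c,d,b,a]
t=0: Δ0=01010 Δ1=11010 Δ2=11110 Δ3=10111 Δ4=10110 | 4Δ
t=1: Δ0=10110 Δ1=00110 | 1Δ
t=2: Δ0=00110 Δ1=10110 | 1Δ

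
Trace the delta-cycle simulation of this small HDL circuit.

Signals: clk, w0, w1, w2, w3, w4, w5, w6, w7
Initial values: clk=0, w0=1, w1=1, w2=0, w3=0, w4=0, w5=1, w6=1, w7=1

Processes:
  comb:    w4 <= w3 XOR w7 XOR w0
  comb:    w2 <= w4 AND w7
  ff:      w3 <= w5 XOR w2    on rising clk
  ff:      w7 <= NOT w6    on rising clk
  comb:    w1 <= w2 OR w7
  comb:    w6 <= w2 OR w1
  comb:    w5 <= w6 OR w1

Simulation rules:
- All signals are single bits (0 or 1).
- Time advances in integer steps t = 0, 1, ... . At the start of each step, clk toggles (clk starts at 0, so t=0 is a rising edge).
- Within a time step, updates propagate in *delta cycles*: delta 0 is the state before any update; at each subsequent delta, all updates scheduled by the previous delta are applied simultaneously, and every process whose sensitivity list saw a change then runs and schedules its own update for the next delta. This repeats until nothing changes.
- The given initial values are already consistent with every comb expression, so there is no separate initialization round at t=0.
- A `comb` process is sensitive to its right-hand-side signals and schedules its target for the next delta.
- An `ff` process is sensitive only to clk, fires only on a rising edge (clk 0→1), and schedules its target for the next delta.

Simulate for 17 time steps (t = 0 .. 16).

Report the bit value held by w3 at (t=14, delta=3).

0

t=0 Δ0: w1=1 w7=1 w0=1 w6=1 w5=1 w4=0 clk=0 w3=0 w2=0
  Δ1: clk:0→1
  Δ2: w7:1→0, w3:0→1
  Δ3: w1:1→0
  Δ4: w6:1→0
  Δ5: w5:1→0
  (5Δ to stable)
t=1 Δ0: w1=0 w7=0 w0=1 w6=0 w5=0 w4=0 clk=1 w3=1 w2=0
  Δ1: clk:1→0
  (1Δ to stable)
t=2 Δ0: w1=0 w7=0 w0=1 w6=0 w5=0 w4=0 clk=0 w3=1 w2=0
  Δ1: clk:0→1
  Δ2: w7:0→1, w3:1→0
  Δ3: w1:0→1
  Δ4: w6:0→1, w5:0→1
  (4Δ to stable)
t=3 Δ0: w1=1 w7=1 w0=1 w6=1 w5=1 w4=0 clk=1 w3=0 w2=0
  Δ1: clk:1→0
  (1Δ to stable)
t=4 Δ0: w1=1 w7=1 w0=1 w6=1 w5=1 w4=0 clk=0 w3=0 w2=0
  Δ1: clk:0→1
  Δ2: w7:1→0, w3:0→1
  Δ3: w1:1→0
  Δ4: w6:1→0
  Δ5: w5:1→0
  (5Δ to stable)
t=5 Δ0: w1=0 w7=0 w0=1 w6=0 w5=0 w4=0 clk=1 w3=1 w2=0
  Δ1: clk:1→0
  (1Δ to stable)
t=6 Δ0: w1=0 w7=0 w0=1 w6=0 w5=0 w4=0 clk=0 w3=1 w2=0
  Δ1: clk:0→1
  Δ2: w7:0→1, w3:1→0
  Δ3: w1:0→1
  Δ4: w6:0→1, w5:0→1
  (4Δ to stable)
t=7 Δ0: w1=1 w7=1 w0=1 w6=1 w5=1 w4=0 clk=1 w3=0 w2=0
  Δ1: clk:1→0
  (1Δ to stable)
t=8 Δ0: w1=1 w7=1 w0=1 w6=1 w5=1 w4=0 clk=0 w3=0 w2=0
  Δ1: clk:0→1
  Δ2: w7:1→0, w3:0→1
  Δ3: w1:1→0
  Δ4: w6:1→0
  Δ5: w5:1→0
  (5Δ to stable)
t=9 Δ0: w1=0 w7=0 w0=1 w6=0 w5=0 w4=0 clk=1 w3=1 w2=0
  Δ1: clk:1→0
  (1Δ to stable)
t=10 Δ0: w1=0 w7=0 w0=1 w6=0 w5=0 w4=0 clk=0 w3=1 w2=0
  Δ1: clk:0→1
  Δ2: w7:0→1, w3:1→0
  Δ3: w1:0→1
  Δ4: w6:0→1, w5:0→1
  (4Δ to stable)
t=11 Δ0: w1=1 w7=1 w0=1 w6=1 w5=1 w4=0 clk=1 w3=0 w2=0
  Δ1: clk:1→0
  (1Δ to stable)
t=12 Δ0: w1=1 w7=1 w0=1 w6=1 w5=1 w4=0 clk=0 w3=0 w2=0
  Δ1: clk:0→1
  Δ2: w7:1→0, w3:0→1
  Δ3: w1:1→0
  Δ4: w6:1→0
  Δ5: w5:1→0
  (5Δ to stable)
t=13 Δ0: w1=0 w7=0 w0=1 w6=0 w5=0 w4=0 clk=1 w3=1 w2=0
  Δ1: clk:1→0
  (1Δ to stable)
t=14 Δ0: w1=0 w7=0 w0=1 w6=0 w5=0 w4=0 clk=0 w3=1 w2=0
  Δ1: clk:0→1
  Δ2: w7:0→1, w3:1→0
  Δ3: w1:0→1
  Δ4: w6:0→1, w5:0→1
  (4Δ to stable)
t=15 Δ0: w1=1 w7=1 w0=1 w6=1 w5=1 w4=0 clk=1 w3=0 w2=0
  Δ1: clk:1→0
  (1Δ to stable)
t=16 Δ0: w1=1 w7=1 w0=1 w6=1 w5=1 w4=0 clk=0 w3=0 w2=0
  Δ1: clk:0→1
  Δ2: w7:1→0, w3:0→1
  Δ3: w1:1→0
  Δ4: w6:1→0
  Δ5: w5:1→0
  (5Δ to stable)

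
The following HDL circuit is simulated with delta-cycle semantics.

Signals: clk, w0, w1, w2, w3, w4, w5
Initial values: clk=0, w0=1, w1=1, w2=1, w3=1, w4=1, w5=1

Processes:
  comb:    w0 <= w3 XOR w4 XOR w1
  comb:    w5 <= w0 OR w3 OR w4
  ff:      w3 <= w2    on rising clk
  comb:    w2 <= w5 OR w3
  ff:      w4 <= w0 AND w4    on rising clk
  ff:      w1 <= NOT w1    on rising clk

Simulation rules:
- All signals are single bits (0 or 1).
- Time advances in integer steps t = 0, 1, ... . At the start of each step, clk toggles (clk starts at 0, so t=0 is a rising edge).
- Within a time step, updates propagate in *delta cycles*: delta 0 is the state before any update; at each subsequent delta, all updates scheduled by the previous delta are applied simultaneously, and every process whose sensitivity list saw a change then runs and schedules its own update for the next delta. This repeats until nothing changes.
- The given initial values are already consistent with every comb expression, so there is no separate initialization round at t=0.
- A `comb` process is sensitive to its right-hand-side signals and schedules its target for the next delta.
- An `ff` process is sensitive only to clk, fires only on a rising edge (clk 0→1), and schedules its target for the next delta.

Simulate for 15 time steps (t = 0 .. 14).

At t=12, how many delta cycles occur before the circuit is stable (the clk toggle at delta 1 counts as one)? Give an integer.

t0.Δ0 w3=1 w2=1 w4=1 clk=0 w5=1 w0=1 w1=1
t0.Δ1 w3=1 w2=1 w4=1 clk=1 w5=1 w0=1 w1=1
t0.Δ2 w3=1 w2=1 w4=1 clk=1 w5=1 w0=1 w1=0
t0.Δ3 w3=1 w2=1 w4=1 clk=1 w5=1 w0=0 w1=0
t1.Δ0 w3=1 w2=1 w4=1 clk=1 w5=1 w0=0 w1=0
t1.Δ1 w3=1 w2=1 w4=1 clk=0 w5=1 w0=0 w1=0
t2.Δ0 w3=1 w2=1 w4=1 clk=0 w5=1 w0=0 w1=0
t2.Δ1 w3=1 w2=1 w4=1 clk=1 w5=1 w0=0 w1=0
t2.Δ2 w3=1 w2=1 w4=0 clk=1 w5=1 w0=0 w1=1
t3.Δ0 w3=1 w2=1 w4=0 clk=1 w5=1 w0=0 w1=1
t3.Δ1 w3=1 w2=1 w4=0 clk=0 w5=1 w0=0 w1=1
t4.Δ0 w3=1 w2=1 w4=0 clk=0 w5=1 w0=0 w1=1
t4.Δ1 w3=1 w2=1 w4=0 clk=1 w5=1 w0=0 w1=1
t4.Δ2 w3=1 w2=1 w4=0 clk=1 w5=1 w0=0 w1=0
t4.Δ3 w3=1 w2=1 w4=0 clk=1 w5=1 w0=1 w1=0
t5.Δ0 w3=1 w2=1 w4=0 clk=1 w5=1 w0=1 w1=0
t5.Δ1 w3=1 w2=1 w4=0 clk=0 w5=1 w0=1 w1=0
t6.Δ0 w3=1 w2=1 w4=0 clk=0 w5=1 w0=1 w1=0
t6.Δ1 w3=1 w2=1 w4=0 clk=1 w5=1 w0=1 w1=0
t6.Δ2 w3=1 w2=1 w4=0 clk=1 w5=1 w0=1 w1=1
t6.Δ3 w3=1 w2=1 w4=0 clk=1 w5=1 w0=0 w1=1
t7.Δ0 w3=1 w2=1 w4=0 clk=1 w5=1 w0=0 w1=1
t7.Δ1 w3=1 w2=1 w4=0 clk=0 w5=1 w0=0 w1=1
t8.Δ0 w3=1 w2=1 w4=0 clk=0 w5=1 w0=0 w1=1
t8.Δ1 w3=1 w2=1 w4=0 clk=1 w5=1 w0=0 w1=1
t8.Δ2 w3=1 w2=1 w4=0 clk=1 w5=1 w0=0 w1=0
t8.Δ3 w3=1 w2=1 w4=0 clk=1 w5=1 w0=1 w1=0
t9.Δ0 w3=1 w2=1 w4=0 clk=1 w5=1 w0=1 w1=0
t9.Δ1 w3=1 w2=1 w4=0 clk=0 w5=1 w0=1 w1=0
t10.Δ0 w3=1 w2=1 w4=0 clk=0 w5=1 w0=1 w1=0
t10.Δ1 w3=1 w2=1 w4=0 clk=1 w5=1 w0=1 w1=0
t10.Δ2 w3=1 w2=1 w4=0 clk=1 w5=1 w0=1 w1=1
t10.Δ3 w3=1 w2=1 w4=0 clk=1 w5=1 w0=0 w1=1
t11.Δ0 w3=1 w2=1 w4=0 clk=1 w5=1 w0=0 w1=1
t11.Δ1 w3=1 w2=1 w4=0 clk=0 w5=1 w0=0 w1=1
t12.Δ0 w3=1 w2=1 w4=0 clk=0 w5=1 w0=0 w1=1
t12.Δ1 w3=1 w2=1 w4=0 clk=1 w5=1 w0=0 w1=1
t12.Δ2 w3=1 w2=1 w4=0 clk=1 w5=1 w0=0 w1=0
t12.Δ3 w3=1 w2=1 w4=0 clk=1 w5=1 w0=1 w1=0
t13.Δ0 w3=1 w2=1 w4=0 clk=1 w5=1 w0=1 w1=0
t13.Δ1 w3=1 w2=1 w4=0 clk=0 w5=1 w0=1 w1=0
t14.Δ0 w3=1 w2=1 w4=0 clk=0 w5=1 w0=1 w1=0
t14.Δ1 w3=1 w2=1 w4=0 clk=1 w5=1 w0=1 w1=0
t14.Δ2 w3=1 w2=1 w4=0 clk=1 w5=1 w0=1 w1=1
t14.Δ3 w3=1 w2=1 w4=0 clk=1 w5=1 w0=0 w1=1

3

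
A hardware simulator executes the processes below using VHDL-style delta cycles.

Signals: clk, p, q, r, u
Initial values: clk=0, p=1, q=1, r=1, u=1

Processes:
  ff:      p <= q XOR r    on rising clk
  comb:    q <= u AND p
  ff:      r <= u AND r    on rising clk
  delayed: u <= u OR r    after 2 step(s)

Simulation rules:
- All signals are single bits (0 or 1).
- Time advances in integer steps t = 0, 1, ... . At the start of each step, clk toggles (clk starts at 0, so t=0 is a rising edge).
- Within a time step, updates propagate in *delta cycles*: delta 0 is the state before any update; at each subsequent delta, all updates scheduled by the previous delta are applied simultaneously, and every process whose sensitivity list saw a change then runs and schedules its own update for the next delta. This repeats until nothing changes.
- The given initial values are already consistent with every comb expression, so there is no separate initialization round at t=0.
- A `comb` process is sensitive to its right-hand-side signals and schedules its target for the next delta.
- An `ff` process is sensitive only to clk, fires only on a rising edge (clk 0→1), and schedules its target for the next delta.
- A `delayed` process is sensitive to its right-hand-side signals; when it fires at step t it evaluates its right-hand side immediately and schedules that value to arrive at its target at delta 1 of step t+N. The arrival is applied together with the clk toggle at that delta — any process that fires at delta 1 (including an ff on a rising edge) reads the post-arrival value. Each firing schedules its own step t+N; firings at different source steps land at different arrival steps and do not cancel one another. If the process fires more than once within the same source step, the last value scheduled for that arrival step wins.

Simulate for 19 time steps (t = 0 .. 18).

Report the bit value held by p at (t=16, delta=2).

0

t=0 Δ0: q=1 clk=0 u=1 r=1 p=1
  Δ1: clk:0→1
  Δ2: p:1→0
  Δ3: q:1→0
  (3Δ to stable)
t=1 Δ0: q=0 clk=1 u=1 r=1 p=0
  Δ1: clk:1→0
  (1Δ to stable)
t=2 Δ0: q=0 clk=0 u=1 r=1 p=0
  Δ1: clk:0→1
  Δ2: p:0→1
  Δ3: q:0→1
  (3Δ to stable)
t=3 Δ0: q=1 clk=1 u=1 r=1 p=1
  Δ1: clk:1→0
  (1Δ to stable)
t=4 Δ0: q=1 clk=0 u=1 r=1 p=1
  Δ1: clk:0→1
  Δ2: p:1→0
  Δ3: q:1→0
  (3Δ to stable)
t=5 Δ0: q=0 clk=1 u=1 r=1 p=0
  Δ1: clk:1→0
  (1Δ to stable)
t=6 Δ0: q=0 clk=0 u=1 r=1 p=0
  Δ1: clk:0→1
  Δ2: p:0→1
  Δ3: q:0→1
  (3Δ to stable)
t=7 Δ0: q=1 clk=1 u=1 r=1 p=1
  Δ1: clk:1→0
  (1Δ to stable)
t=8 Δ0: q=1 clk=0 u=1 r=1 p=1
  Δ1: clk:0→1
  Δ2: p:1→0
  Δ3: q:1→0
  (3Δ to stable)
t=9 Δ0: q=0 clk=1 u=1 r=1 p=0
  Δ1: clk:1→0
  (1Δ to stable)
t=10 Δ0: q=0 clk=0 u=1 r=1 p=0
  Δ1: clk:0→1
  Δ2: p:0→1
  Δ3: q:0→1
  (3Δ to stable)
t=11 Δ0: q=1 clk=1 u=1 r=1 p=1
  Δ1: clk:1→0
  (1Δ to stable)
t=12 Δ0: q=1 clk=0 u=1 r=1 p=1
  Δ1: clk:0→1
  Δ2: p:1→0
  Δ3: q:1→0
  (3Δ to stable)
t=13 Δ0: q=0 clk=1 u=1 r=1 p=0
  Δ1: clk:1→0
  (1Δ to stable)
t=14 Δ0: q=0 clk=0 u=1 r=1 p=0
  Δ1: clk:0→1
  Δ2: p:0→1
  Δ3: q:0→1
  (3Δ to stable)
t=15 Δ0: q=1 clk=1 u=1 r=1 p=1
  Δ1: clk:1→0
  (1Δ to stable)
t=16 Δ0: q=1 clk=0 u=1 r=1 p=1
  Δ1: clk:0→1
  Δ2: p:1→0
  Δ3: q:1→0
  (3Δ to stable)
t=17 Δ0: q=0 clk=1 u=1 r=1 p=0
  Δ1: clk:1→0
  (1Δ to stable)
t=18 Δ0: q=0 clk=0 u=1 r=1 p=0
  Δ1: clk:0→1
  Δ2: p:0→1
  Δ3: q:0→1
  (3Δ to stable)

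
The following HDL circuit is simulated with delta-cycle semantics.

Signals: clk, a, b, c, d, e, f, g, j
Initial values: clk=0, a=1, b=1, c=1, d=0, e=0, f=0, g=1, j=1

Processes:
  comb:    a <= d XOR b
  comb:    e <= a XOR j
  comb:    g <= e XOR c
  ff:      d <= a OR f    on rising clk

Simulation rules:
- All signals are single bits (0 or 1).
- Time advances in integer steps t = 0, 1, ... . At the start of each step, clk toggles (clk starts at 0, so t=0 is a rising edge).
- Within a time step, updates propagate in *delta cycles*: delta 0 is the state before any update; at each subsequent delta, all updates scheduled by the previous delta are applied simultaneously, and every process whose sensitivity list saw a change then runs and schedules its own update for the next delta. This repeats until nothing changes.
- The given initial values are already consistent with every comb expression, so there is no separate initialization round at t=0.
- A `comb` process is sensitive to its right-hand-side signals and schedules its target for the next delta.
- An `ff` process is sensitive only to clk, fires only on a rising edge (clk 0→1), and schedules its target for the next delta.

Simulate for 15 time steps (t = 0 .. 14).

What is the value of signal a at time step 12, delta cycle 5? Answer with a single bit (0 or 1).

[bits: b,j,g,e,d,clk,c,a,f]
t=0: Δ0=111000110 Δ1=111001110 Δ2=111011110 Δ3=111011100 Δ4=111111100 Δ5=110111100 | 5Δ
t=1: Δ0=110111100 Δ1=110110100 | 1Δ
t=2: Δ0=110110100 Δ1=110111100 Δ2=110101100 Δ3=110101110 Δ4=110001110 Δ5=111001110 | 5Δ
t=3: Δ0=111001110 Δ1=111000110 | 1Δ
t=4: Δ0=111000110 Δ1=111001110 Δ2=111011110 Δ3=111011100 Δ4=111111100 Δ5=110111100 | 5Δ
t=5: Δ0=110111100 Δ1=110110100 | 1Δ
t=6: Δ0=110110100 Δ1=110111100 Δ2=110101100 Δ3=110101110 Δ4=110001110 Δ5=111001110 | 5Δ
t=7: Δ0=111001110 Δ1=111000110 | 1Δ
t=8: Δ0=111000110 Δ1=111001110 Δ2=111011110 Δ3=111011100 Δ4=111111100 Δ5=110111100 | 5Δ
t=9: Δ0=110111100 Δ1=110110100 | 1Δ
t=10: Δ0=110110100 Δ1=110111100 Δ2=110101100 Δ3=110101110 Δ4=110001110 Δ5=111001110 | 5Δ
t=11: Δ0=111001110 Δ1=111000110 | 1Δ
t=12: Δ0=111000110 Δ1=111001110 Δ2=111011110 Δ3=111011100 Δ4=111111100 Δ5=110111100 | 5Δ
t=13: Δ0=110111100 Δ1=110110100 | 1Δ
t=14: Δ0=110110100 Δ1=110111100 Δ2=110101100 Δ3=110101110 Δ4=110001110 Δ5=111001110 | 5Δ

0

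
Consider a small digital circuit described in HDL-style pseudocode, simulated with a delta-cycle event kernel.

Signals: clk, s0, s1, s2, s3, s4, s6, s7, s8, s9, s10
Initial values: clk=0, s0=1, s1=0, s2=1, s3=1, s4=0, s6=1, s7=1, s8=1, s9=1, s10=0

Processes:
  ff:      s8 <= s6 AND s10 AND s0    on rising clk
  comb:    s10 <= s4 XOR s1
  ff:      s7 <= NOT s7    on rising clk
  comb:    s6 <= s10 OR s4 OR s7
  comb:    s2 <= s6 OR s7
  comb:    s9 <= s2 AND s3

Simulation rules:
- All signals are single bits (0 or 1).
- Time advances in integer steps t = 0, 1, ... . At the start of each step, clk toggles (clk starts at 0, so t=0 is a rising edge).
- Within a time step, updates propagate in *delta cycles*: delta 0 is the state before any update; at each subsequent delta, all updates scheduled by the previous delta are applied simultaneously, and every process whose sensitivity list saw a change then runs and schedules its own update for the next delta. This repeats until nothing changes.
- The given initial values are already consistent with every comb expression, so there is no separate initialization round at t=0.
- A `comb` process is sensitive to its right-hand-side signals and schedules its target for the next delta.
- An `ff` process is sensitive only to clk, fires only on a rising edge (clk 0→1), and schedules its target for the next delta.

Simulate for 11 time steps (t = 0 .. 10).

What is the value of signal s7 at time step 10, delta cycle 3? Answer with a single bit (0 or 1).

t=0 Δ0: s4=0 s0=1 s2=1 s6=1 s3=1 s9=1 clk=0 s7=1 s1=0 s8=1 s10=0
  Δ1: clk:0→1
  Δ2: s7:1→0, s8:1→0
  Δ3: s6:1→0
  Δ4: s2:1→0
  Δ5: s9:1→0
  (5Δ to stable)
t=1 Δ0: s4=0 s0=1 s2=0 s6=0 s3=1 s9=0 clk=1 s7=0 s1=0 s8=0 s10=0
  Δ1: clk:1→0
  (1Δ to stable)
t=2 Δ0: s4=0 s0=1 s2=0 s6=0 s3=1 s9=0 clk=0 s7=0 s1=0 s8=0 s10=0
  Δ1: clk:0→1
  Δ2: s7:0→1
  Δ3: s2:0→1, s6:0→1
  Δ4: s9:0→1
  (4Δ to stable)
t=3 Δ0: s4=0 s0=1 s2=1 s6=1 s3=1 s9=1 clk=1 s7=1 s1=0 s8=0 s10=0
  Δ1: clk:1→0
  (1Δ to stable)
t=4 Δ0: s4=0 s0=1 s2=1 s6=1 s3=1 s9=1 clk=0 s7=1 s1=0 s8=0 s10=0
  Δ1: clk:0→1
  Δ2: s7:1→0
  Δ3: s6:1→0
  Δ4: s2:1→0
  Δ5: s9:1→0
  (5Δ to stable)
t=5 Δ0: s4=0 s0=1 s2=0 s6=0 s3=1 s9=0 clk=1 s7=0 s1=0 s8=0 s10=0
  Δ1: clk:1→0
  (1Δ to stable)
t=6 Δ0: s4=0 s0=1 s2=0 s6=0 s3=1 s9=0 clk=0 s7=0 s1=0 s8=0 s10=0
  Δ1: clk:0→1
  Δ2: s7:0→1
  Δ3: s2:0→1, s6:0→1
  Δ4: s9:0→1
  (4Δ to stable)
t=7 Δ0: s4=0 s0=1 s2=1 s6=1 s3=1 s9=1 clk=1 s7=1 s1=0 s8=0 s10=0
  Δ1: clk:1→0
  (1Δ to stable)
t=8 Δ0: s4=0 s0=1 s2=1 s6=1 s3=1 s9=1 clk=0 s7=1 s1=0 s8=0 s10=0
  Δ1: clk:0→1
  Δ2: s7:1→0
  Δ3: s6:1→0
  Δ4: s2:1→0
  Δ5: s9:1→0
  (5Δ to stable)
t=9 Δ0: s4=0 s0=1 s2=0 s6=0 s3=1 s9=0 clk=1 s7=0 s1=0 s8=0 s10=0
  Δ1: clk:1→0
  (1Δ to stable)
t=10 Δ0: s4=0 s0=1 s2=0 s6=0 s3=1 s9=0 clk=0 s7=0 s1=0 s8=0 s10=0
  Δ1: clk:0→1
  Δ2: s7:0→1
  Δ3: s2:0→1, s6:0→1
  Δ4: s9:0→1
  (4Δ to stable)

1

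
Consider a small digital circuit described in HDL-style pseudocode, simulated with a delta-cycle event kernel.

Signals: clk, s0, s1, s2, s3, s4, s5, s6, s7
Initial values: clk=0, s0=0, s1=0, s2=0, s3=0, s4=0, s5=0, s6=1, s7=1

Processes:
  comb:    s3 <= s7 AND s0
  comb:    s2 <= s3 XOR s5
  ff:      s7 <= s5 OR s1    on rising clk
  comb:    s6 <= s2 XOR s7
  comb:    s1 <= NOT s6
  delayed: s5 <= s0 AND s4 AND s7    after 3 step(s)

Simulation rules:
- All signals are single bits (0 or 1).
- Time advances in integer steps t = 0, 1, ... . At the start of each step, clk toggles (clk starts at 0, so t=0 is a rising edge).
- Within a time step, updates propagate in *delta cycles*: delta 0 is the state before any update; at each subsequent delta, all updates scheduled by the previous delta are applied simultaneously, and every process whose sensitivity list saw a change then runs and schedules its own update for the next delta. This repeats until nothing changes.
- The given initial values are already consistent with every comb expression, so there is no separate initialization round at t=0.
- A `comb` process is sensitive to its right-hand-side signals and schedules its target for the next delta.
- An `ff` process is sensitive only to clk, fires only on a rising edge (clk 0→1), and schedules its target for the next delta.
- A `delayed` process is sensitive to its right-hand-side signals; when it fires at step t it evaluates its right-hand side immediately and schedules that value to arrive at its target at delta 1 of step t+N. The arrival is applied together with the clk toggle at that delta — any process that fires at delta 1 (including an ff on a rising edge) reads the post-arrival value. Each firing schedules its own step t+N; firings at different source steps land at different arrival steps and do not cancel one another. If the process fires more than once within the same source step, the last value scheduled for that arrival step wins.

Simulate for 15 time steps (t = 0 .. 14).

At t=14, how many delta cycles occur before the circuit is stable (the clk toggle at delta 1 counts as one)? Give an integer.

4

t0.Δ0 clk=0 s0=0 s1=0 s7=1 s6=1 s2=0 s3=0 s5=0 s4=0
t0.Δ1 clk=1 s0=0 s1=0 s7=1 s6=1 s2=0 s3=0 s5=0 s4=0
t0.Δ2 clk=1 s0=0 s1=0 s7=0 s6=1 s2=0 s3=0 s5=0 s4=0
t0.Δ3 clk=1 s0=0 s1=0 s7=0 s6=0 s2=0 s3=0 s5=0 s4=0
t0.Δ4 clk=1 s0=0 s1=1 s7=0 s6=0 s2=0 s3=0 s5=0 s4=0
t1.Δ0 clk=1 s0=0 s1=1 s7=0 s6=0 s2=0 s3=0 s5=0 s4=0
t1.Δ1 clk=0 s0=0 s1=1 s7=0 s6=0 s2=0 s3=0 s5=0 s4=0
t2.Δ0 clk=0 s0=0 s1=1 s7=0 s6=0 s2=0 s3=0 s5=0 s4=0
t2.Δ1 clk=1 s0=0 s1=1 s7=0 s6=0 s2=0 s3=0 s5=0 s4=0
t2.Δ2 clk=1 s0=0 s1=1 s7=1 s6=0 s2=0 s3=0 s5=0 s4=0
t2.Δ3 clk=1 s0=0 s1=1 s7=1 s6=1 s2=0 s3=0 s5=0 s4=0
t2.Δ4 clk=1 s0=0 s1=0 s7=1 s6=1 s2=0 s3=0 s5=0 s4=0
t3.Δ0 clk=1 s0=0 s1=0 s7=1 s6=1 s2=0 s3=0 s5=0 s4=0
t3.Δ1 clk=0 s0=0 s1=0 s7=1 s6=1 s2=0 s3=0 s5=0 s4=0
t4.Δ0 clk=0 s0=0 s1=0 s7=1 s6=1 s2=0 s3=0 s5=0 s4=0
t4.Δ1 clk=1 s0=0 s1=0 s7=1 s6=1 s2=0 s3=0 s5=0 s4=0
t4.Δ2 clk=1 s0=0 s1=0 s7=0 s6=1 s2=0 s3=0 s5=0 s4=0
t4.Δ3 clk=1 s0=0 s1=0 s7=0 s6=0 s2=0 s3=0 s5=0 s4=0
t4.Δ4 clk=1 s0=0 s1=1 s7=0 s6=0 s2=0 s3=0 s5=0 s4=0
t5.Δ0 clk=1 s0=0 s1=1 s7=0 s6=0 s2=0 s3=0 s5=0 s4=0
t5.Δ1 clk=0 s0=0 s1=1 s7=0 s6=0 s2=0 s3=0 s5=0 s4=0
t6.Δ0 clk=0 s0=0 s1=1 s7=0 s6=0 s2=0 s3=0 s5=0 s4=0
t6.Δ1 clk=1 s0=0 s1=1 s7=0 s6=0 s2=0 s3=0 s5=0 s4=0
t6.Δ2 clk=1 s0=0 s1=1 s7=1 s6=0 s2=0 s3=0 s5=0 s4=0
t6.Δ3 clk=1 s0=0 s1=1 s7=1 s6=1 s2=0 s3=0 s5=0 s4=0
t6.Δ4 clk=1 s0=0 s1=0 s7=1 s6=1 s2=0 s3=0 s5=0 s4=0
t7.Δ0 clk=1 s0=0 s1=0 s7=1 s6=1 s2=0 s3=0 s5=0 s4=0
t7.Δ1 clk=0 s0=0 s1=0 s7=1 s6=1 s2=0 s3=0 s5=0 s4=0
t8.Δ0 clk=0 s0=0 s1=0 s7=1 s6=1 s2=0 s3=0 s5=0 s4=0
t8.Δ1 clk=1 s0=0 s1=0 s7=1 s6=1 s2=0 s3=0 s5=0 s4=0
t8.Δ2 clk=1 s0=0 s1=0 s7=0 s6=1 s2=0 s3=0 s5=0 s4=0
t8.Δ3 clk=1 s0=0 s1=0 s7=0 s6=0 s2=0 s3=0 s5=0 s4=0
t8.Δ4 clk=1 s0=0 s1=1 s7=0 s6=0 s2=0 s3=0 s5=0 s4=0
t9.Δ0 clk=1 s0=0 s1=1 s7=0 s6=0 s2=0 s3=0 s5=0 s4=0
t9.Δ1 clk=0 s0=0 s1=1 s7=0 s6=0 s2=0 s3=0 s5=0 s4=0
t10.Δ0 clk=0 s0=0 s1=1 s7=0 s6=0 s2=0 s3=0 s5=0 s4=0
t10.Δ1 clk=1 s0=0 s1=1 s7=0 s6=0 s2=0 s3=0 s5=0 s4=0
t10.Δ2 clk=1 s0=0 s1=1 s7=1 s6=0 s2=0 s3=0 s5=0 s4=0
t10.Δ3 clk=1 s0=0 s1=1 s7=1 s6=1 s2=0 s3=0 s5=0 s4=0
t10.Δ4 clk=1 s0=0 s1=0 s7=1 s6=1 s2=0 s3=0 s5=0 s4=0
t11.Δ0 clk=1 s0=0 s1=0 s7=1 s6=1 s2=0 s3=0 s5=0 s4=0
t11.Δ1 clk=0 s0=0 s1=0 s7=1 s6=1 s2=0 s3=0 s5=0 s4=0
t12.Δ0 clk=0 s0=0 s1=0 s7=1 s6=1 s2=0 s3=0 s5=0 s4=0
t12.Δ1 clk=1 s0=0 s1=0 s7=1 s6=1 s2=0 s3=0 s5=0 s4=0
t12.Δ2 clk=1 s0=0 s1=0 s7=0 s6=1 s2=0 s3=0 s5=0 s4=0
t12.Δ3 clk=1 s0=0 s1=0 s7=0 s6=0 s2=0 s3=0 s5=0 s4=0
t12.Δ4 clk=1 s0=0 s1=1 s7=0 s6=0 s2=0 s3=0 s5=0 s4=0
t13.Δ0 clk=1 s0=0 s1=1 s7=0 s6=0 s2=0 s3=0 s5=0 s4=0
t13.Δ1 clk=0 s0=0 s1=1 s7=0 s6=0 s2=0 s3=0 s5=0 s4=0
t14.Δ0 clk=0 s0=0 s1=1 s7=0 s6=0 s2=0 s3=0 s5=0 s4=0
t14.Δ1 clk=1 s0=0 s1=1 s7=0 s6=0 s2=0 s3=0 s5=0 s4=0
t14.Δ2 clk=1 s0=0 s1=1 s7=1 s6=0 s2=0 s3=0 s5=0 s4=0
t14.Δ3 clk=1 s0=0 s1=1 s7=1 s6=1 s2=0 s3=0 s5=0 s4=0
t14.Δ4 clk=1 s0=0 s1=0 s7=1 s6=1 s2=0 s3=0 s5=0 s4=0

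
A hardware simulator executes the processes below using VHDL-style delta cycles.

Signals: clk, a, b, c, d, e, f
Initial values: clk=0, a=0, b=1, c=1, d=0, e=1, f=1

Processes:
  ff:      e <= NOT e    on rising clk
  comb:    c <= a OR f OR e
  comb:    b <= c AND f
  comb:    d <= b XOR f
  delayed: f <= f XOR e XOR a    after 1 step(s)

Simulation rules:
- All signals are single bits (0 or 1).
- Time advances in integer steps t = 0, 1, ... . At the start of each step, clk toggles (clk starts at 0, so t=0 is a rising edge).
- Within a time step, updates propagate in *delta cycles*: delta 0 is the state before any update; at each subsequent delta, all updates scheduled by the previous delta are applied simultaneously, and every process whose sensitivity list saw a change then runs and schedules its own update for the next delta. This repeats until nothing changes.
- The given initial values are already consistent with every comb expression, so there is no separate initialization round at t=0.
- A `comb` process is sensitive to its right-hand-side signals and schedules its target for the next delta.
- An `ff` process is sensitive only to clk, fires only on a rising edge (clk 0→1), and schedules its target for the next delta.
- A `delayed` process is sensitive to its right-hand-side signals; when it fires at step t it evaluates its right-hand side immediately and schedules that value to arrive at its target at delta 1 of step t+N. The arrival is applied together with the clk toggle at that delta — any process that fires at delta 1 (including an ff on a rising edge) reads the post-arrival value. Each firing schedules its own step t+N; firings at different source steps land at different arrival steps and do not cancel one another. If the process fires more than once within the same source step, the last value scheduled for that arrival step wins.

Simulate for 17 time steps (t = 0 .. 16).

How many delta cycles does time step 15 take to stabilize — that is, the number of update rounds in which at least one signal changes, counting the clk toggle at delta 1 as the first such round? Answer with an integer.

3

[bits: c,b,clk,f,e,a,d]
t=0: Δ0=1101100 Δ1=1111100 Δ2=1111000 | 2Δ
t=1: Δ0=1111000 Δ1=1101000 | 1Δ
t=2: Δ0=1101000 Δ1=1111000 Δ2=1111100 | 2Δ
t=3: Δ0=1111100 Δ1=1100100 Δ2=1000101 Δ3=1000100 | 3Δ
t=4: Δ0=1000100 Δ1=1011100 Δ2=1111001 Δ3=1111000 | 3Δ
t=5: Δ0=1111000 Δ1=1101000 | 1Δ
t=6: Δ0=1101000 Δ1=1111000 Δ2=1111100 | 2Δ
t=7: Δ0=1111100 Δ1=1100100 Δ2=1000101 Δ3=1000100 | 3Δ
t=8: Δ0=1000100 Δ1=1011100 Δ2=1111001 Δ3=1111000 | 3Δ
t=9: Δ0=1111000 Δ1=1101000 | 1Δ
t=10: Δ0=1101000 Δ1=1111000 Δ2=1111100 | 2Δ
t=11: Δ0=1111100 Δ1=1100100 Δ2=1000101 Δ3=1000100 | 3Δ
t=12: Δ0=1000100 Δ1=1011100 Δ2=1111001 Δ3=1111000 | 3Δ
t=13: Δ0=1111000 Δ1=1101000 | 1Δ
t=14: Δ0=1101000 Δ1=1111000 Δ2=1111100 | 2Δ
t=15: Δ0=1111100 Δ1=1100100 Δ2=1000101 Δ3=1000100 | 3Δ
t=16: Δ0=1000100 Δ1=1011100 Δ2=1111001 Δ3=1111000 | 3Δ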